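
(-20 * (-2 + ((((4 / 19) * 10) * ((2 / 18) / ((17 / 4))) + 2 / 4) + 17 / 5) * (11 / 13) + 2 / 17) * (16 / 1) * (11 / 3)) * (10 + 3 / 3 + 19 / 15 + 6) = -53368825664 / 1700595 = -31382.44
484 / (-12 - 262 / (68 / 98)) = -8228 / 6623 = -1.24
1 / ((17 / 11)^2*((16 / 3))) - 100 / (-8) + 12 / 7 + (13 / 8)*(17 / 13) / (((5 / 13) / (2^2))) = 5889809 / 161840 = 36.39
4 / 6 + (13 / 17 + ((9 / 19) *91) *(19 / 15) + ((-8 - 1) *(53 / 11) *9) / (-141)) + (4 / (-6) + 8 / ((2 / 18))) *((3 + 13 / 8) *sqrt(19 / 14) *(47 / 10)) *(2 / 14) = 7751801 / 131835 + 186073 *sqrt(266) / 11760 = 316.86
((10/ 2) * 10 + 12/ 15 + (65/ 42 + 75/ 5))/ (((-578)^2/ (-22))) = -155573/ 35078820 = -0.00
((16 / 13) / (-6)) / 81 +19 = 60013 / 3159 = 19.00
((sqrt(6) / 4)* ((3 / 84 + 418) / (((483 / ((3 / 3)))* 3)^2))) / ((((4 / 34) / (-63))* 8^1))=-198985* sqrt(6) / 59721984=-0.01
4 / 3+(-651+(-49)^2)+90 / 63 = 36808 / 21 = 1752.76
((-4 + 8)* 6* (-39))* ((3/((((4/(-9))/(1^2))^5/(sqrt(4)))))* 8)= 20726199/8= 2590774.88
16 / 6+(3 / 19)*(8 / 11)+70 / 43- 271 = -7187549 / 26961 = -266.59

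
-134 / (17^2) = -134 / 289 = -0.46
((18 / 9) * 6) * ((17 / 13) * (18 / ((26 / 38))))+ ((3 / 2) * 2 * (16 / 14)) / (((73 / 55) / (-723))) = -1454.80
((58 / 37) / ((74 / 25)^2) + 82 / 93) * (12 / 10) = 9992717 / 7851215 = 1.27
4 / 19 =0.21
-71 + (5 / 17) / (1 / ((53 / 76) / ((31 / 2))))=-1421581 / 20026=-70.99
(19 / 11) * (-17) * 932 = -301036 / 11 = -27366.91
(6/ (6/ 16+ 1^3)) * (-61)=-2928/ 11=-266.18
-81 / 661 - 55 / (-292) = 0.07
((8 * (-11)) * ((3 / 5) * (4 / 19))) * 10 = -111.16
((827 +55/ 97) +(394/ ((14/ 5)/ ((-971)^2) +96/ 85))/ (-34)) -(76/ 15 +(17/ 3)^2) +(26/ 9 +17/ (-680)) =782.99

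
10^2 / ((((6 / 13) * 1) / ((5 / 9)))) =3250 / 27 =120.37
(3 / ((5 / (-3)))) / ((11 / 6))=-54 / 55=-0.98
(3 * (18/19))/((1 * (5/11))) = 594/95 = 6.25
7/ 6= 1.17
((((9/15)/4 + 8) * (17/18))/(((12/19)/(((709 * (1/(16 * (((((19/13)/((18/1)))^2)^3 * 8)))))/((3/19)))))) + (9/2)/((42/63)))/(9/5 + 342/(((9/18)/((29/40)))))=6913061255144319/2306160416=2997649.78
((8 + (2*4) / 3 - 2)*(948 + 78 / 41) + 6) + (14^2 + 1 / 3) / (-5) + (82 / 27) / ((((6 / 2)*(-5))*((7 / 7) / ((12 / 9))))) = 408430753 / 49815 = 8198.95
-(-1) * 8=8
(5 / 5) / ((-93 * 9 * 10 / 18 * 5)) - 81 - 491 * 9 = -4500.00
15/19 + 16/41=919/779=1.18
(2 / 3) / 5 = 2 / 15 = 0.13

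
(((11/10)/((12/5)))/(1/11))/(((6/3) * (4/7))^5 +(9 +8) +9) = 2033647/11274000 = 0.18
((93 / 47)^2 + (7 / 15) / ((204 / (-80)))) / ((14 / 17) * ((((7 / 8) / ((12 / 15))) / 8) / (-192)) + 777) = 10333757440 / 2151284169153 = 0.00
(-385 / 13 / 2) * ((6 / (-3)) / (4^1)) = 385 / 52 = 7.40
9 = 9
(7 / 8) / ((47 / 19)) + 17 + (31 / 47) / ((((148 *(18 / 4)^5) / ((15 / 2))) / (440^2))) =20.86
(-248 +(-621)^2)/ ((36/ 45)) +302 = 1928173/ 4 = 482043.25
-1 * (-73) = 73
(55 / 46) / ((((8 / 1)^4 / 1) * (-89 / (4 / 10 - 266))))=913 / 1048064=0.00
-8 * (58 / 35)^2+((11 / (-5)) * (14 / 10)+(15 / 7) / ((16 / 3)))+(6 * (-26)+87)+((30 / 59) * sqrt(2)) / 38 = -367097 / 3920+15 * sqrt(2) / 1121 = -93.63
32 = 32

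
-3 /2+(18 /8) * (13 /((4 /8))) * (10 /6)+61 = 157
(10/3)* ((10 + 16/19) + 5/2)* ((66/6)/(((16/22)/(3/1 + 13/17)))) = 817960/323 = 2532.38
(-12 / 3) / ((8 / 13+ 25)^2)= -676 / 110889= -0.01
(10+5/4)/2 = 45/8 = 5.62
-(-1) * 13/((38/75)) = 975/38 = 25.66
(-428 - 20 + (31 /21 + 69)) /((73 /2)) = -15856 /1533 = -10.34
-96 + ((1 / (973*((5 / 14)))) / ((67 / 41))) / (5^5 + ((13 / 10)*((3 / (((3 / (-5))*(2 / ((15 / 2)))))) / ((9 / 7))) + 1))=-333341324592 / 3472305485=-96.00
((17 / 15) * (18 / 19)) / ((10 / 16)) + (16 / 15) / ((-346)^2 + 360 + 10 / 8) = 1175802512 / 684440325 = 1.72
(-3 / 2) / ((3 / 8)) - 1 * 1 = -5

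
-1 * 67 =-67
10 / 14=5 / 7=0.71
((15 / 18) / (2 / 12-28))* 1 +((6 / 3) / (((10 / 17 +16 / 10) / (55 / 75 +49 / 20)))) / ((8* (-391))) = -1058617 / 34292448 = -0.03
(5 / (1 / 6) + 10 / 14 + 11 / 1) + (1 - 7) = 35.71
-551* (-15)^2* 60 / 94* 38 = -141331500 / 47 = -3007053.19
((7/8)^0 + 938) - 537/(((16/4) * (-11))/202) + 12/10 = 374607/110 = 3405.52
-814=-814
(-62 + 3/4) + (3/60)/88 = -107799/1760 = -61.25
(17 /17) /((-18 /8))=-4 /9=-0.44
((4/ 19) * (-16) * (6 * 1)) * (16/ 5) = -6144/ 95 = -64.67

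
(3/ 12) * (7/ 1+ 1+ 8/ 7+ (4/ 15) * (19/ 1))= 373/ 105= 3.55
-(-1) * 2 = 2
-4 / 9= -0.44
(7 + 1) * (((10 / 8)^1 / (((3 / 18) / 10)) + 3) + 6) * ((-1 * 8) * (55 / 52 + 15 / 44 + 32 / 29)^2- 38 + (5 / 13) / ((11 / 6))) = -59050.14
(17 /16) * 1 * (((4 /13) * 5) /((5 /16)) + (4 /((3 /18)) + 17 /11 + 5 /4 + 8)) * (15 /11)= 57.55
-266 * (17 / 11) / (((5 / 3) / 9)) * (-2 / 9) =27132 / 55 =493.31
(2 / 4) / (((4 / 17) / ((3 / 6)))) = 17 / 16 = 1.06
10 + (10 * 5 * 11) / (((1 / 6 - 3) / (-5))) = 16670 / 17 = 980.59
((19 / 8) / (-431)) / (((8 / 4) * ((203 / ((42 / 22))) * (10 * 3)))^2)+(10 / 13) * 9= 12631389407753 / 1824534025600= 6.92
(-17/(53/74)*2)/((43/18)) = -45288/2279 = -19.87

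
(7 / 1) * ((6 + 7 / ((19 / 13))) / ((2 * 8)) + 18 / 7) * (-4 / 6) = -6907 / 456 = -15.15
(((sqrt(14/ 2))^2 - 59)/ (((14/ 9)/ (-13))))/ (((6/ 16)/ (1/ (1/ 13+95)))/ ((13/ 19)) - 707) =-1028196/ 1549471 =-0.66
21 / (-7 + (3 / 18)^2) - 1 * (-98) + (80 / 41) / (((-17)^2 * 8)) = 282506368 / 2974099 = 94.99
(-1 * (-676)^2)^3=-95428956661682176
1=1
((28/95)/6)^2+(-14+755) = 60187921/81225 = 741.00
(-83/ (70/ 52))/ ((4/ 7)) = -1079/ 10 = -107.90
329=329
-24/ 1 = -24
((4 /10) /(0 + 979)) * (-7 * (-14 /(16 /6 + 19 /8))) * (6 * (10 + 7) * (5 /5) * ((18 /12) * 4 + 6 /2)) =4318272 /592295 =7.29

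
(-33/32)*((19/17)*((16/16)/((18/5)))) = -0.32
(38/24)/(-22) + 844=843.93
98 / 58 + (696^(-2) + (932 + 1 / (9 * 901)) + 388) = 576863156741 / 436458816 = 1321.69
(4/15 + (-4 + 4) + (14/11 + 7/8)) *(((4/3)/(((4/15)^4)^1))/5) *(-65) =-46609875/5632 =-8275.90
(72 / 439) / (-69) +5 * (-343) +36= -16952887 / 10097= -1679.00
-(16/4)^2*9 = -144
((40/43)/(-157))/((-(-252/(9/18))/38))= -190/425313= -0.00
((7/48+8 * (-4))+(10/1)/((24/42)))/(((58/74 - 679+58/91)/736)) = 53356849/3422112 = 15.59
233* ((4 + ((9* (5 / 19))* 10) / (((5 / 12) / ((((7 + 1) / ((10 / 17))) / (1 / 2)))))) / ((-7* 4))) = -1715579 / 133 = -12899.09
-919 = -919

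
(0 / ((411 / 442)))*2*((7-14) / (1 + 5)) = 0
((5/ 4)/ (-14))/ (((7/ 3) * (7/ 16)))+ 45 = 15405/ 343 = 44.91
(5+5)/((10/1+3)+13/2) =0.51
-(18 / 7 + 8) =-74 / 7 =-10.57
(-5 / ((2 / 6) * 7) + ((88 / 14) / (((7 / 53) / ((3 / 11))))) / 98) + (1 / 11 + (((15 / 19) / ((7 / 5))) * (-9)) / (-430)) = -82327909 / 43155574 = -1.91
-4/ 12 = -1/ 3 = -0.33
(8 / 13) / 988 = 2 / 3211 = 0.00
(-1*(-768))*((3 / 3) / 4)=192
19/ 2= 9.50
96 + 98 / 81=7874 / 81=97.21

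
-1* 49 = -49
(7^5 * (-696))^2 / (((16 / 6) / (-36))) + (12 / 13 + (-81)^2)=-24014635553451687 / 13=-1847279657957822.08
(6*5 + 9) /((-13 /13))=-39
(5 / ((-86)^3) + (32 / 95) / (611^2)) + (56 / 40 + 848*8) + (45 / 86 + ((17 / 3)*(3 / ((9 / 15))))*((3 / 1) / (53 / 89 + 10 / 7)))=2988074264094819637 / 437625993221768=6827.92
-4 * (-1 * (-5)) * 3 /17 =-60 /17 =-3.53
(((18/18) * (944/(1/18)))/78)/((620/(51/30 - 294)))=-1034742/10075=-102.70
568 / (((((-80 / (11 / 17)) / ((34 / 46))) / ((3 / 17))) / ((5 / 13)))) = -2343 / 10166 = -0.23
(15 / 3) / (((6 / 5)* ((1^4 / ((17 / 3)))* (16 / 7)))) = 2975 / 288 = 10.33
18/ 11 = 1.64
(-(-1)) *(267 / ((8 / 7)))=1869 / 8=233.62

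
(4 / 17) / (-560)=-1 / 2380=-0.00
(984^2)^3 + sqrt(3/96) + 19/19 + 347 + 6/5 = 907759056765321565.38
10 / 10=1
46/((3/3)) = 46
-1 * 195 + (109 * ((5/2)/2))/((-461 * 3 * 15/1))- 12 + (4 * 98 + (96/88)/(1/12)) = 36161485/182556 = 198.08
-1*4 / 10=-2 / 5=-0.40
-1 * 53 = -53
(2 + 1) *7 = 21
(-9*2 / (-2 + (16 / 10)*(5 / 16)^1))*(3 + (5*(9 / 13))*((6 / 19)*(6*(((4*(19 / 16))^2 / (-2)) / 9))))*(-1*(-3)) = -4887 / 26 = -187.96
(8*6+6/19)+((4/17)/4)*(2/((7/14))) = 15682/323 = 48.55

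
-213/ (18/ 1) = -71/ 6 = -11.83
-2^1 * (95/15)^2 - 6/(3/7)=-848/9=-94.22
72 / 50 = 36 / 25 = 1.44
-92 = -92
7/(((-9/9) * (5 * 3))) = -7/15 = -0.47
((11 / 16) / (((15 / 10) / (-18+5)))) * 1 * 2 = -143 / 12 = -11.92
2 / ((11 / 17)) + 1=45 / 11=4.09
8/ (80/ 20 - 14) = -4/ 5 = -0.80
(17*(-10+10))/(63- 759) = 0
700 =700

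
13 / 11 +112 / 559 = 1.38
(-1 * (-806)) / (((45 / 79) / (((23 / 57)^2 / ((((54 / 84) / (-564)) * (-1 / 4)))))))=354620372288 / 438615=808500.33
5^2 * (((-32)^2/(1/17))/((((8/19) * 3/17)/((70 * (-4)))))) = -4919936000/3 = -1639978666.67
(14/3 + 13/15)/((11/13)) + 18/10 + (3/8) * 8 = 1871/165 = 11.34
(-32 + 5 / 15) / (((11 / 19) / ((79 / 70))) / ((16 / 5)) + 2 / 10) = -5703800 / 64899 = -87.89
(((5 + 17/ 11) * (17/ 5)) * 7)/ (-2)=-4284/ 55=-77.89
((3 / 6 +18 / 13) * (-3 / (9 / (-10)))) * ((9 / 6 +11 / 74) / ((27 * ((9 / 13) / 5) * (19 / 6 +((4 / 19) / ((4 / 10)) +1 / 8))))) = 11358200 / 15653331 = 0.73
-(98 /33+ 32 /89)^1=-9778 /2937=-3.33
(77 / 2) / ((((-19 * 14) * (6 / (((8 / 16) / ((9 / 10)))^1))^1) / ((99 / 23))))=-605 / 10488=-0.06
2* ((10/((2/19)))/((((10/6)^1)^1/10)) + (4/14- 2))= 7956/7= 1136.57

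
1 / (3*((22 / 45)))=15 / 22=0.68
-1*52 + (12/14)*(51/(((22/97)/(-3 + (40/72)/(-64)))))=-3113973/4928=-631.89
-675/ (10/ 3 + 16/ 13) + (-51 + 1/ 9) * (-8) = 415267/ 1602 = 259.22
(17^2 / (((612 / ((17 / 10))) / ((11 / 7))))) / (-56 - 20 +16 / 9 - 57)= -3179 / 330680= -0.01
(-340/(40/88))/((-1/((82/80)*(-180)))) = -138006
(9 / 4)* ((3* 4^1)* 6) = 162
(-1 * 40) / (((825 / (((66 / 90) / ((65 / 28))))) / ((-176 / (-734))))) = -19712 / 5367375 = -0.00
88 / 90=44 / 45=0.98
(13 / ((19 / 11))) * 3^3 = 3861 / 19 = 203.21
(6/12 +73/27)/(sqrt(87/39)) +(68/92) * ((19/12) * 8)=173 * sqrt(377)/1566 +646/69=11.51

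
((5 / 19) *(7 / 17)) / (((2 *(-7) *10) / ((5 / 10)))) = -1 / 2584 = -0.00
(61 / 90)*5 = 61 / 18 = 3.39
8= 8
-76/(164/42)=-798/41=-19.46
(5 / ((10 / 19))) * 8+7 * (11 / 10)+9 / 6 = 426 / 5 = 85.20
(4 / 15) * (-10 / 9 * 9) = -8 / 3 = -2.67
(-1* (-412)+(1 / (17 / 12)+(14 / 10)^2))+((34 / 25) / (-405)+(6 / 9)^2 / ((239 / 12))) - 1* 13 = 16524460718 / 41137875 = 401.68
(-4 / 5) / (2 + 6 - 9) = 4 / 5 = 0.80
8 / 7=1.14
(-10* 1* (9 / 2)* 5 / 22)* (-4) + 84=1374 / 11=124.91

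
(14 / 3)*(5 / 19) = 70 / 57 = 1.23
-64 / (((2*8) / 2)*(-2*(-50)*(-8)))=1 / 100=0.01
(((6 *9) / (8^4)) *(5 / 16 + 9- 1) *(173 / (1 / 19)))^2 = 139325374282689 / 1073741824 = 129756.87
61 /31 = 1.97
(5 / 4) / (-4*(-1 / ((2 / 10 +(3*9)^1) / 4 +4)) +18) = 135 / 1984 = 0.07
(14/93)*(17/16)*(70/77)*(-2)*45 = -8925/682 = -13.09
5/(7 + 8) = 1/3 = 0.33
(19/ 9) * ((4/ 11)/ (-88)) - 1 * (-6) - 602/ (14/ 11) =-1017145/ 2178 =-467.01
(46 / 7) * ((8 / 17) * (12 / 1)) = 4416 / 119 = 37.11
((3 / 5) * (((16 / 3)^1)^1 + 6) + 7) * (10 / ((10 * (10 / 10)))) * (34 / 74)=6.34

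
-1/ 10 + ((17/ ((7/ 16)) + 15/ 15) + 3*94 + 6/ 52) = 146452/ 455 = 321.87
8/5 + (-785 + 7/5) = -782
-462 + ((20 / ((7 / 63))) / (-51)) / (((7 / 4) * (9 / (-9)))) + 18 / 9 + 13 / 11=-597953 / 1309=-456.80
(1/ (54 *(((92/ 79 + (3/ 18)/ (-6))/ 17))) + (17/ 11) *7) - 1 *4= 756971/ 106689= 7.10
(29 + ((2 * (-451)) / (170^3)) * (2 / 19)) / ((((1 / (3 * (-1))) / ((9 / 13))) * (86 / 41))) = -749179185993 / 26090486500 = -28.71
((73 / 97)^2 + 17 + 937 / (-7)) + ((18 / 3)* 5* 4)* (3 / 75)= -36715583 / 329315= -111.49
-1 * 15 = -15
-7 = -7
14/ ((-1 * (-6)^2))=-7/ 18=-0.39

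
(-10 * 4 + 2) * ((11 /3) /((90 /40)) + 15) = -17062 /27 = -631.93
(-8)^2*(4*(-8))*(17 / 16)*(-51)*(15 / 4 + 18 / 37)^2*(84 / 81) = 2827733216 / 1369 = 2065546.54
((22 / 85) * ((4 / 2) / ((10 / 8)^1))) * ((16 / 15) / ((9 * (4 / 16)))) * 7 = 1.37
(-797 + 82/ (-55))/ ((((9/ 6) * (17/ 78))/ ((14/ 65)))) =-2459352/ 4675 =-526.06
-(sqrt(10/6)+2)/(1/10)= -20 - 10 * sqrt(15)/3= -32.91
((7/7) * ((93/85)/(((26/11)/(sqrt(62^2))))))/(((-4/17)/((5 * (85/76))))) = -2695605/3952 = -682.09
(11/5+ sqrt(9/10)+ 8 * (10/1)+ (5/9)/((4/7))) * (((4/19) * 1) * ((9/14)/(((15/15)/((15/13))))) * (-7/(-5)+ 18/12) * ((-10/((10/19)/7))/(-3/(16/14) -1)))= 324 * sqrt(10)/65+ 89826/65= 1397.70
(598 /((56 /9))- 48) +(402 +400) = 23803 /28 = 850.11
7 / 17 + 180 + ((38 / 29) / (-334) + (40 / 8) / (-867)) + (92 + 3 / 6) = 272.90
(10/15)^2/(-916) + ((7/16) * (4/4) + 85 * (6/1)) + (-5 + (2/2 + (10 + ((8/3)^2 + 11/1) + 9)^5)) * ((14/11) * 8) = 1705713577053681145/2379910896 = 716713209.69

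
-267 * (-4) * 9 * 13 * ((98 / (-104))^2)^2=98520.83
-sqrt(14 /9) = -sqrt(14) /3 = -1.25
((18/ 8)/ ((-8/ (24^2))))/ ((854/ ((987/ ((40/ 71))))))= -810891/ 2440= -332.33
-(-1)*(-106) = -106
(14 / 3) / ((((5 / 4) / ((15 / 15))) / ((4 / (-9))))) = -224 / 135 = -1.66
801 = 801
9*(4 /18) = 2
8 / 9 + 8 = 80 / 9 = 8.89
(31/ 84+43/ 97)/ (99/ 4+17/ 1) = 6619/ 340179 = 0.02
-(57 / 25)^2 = -3249 / 625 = -5.20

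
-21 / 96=-7 / 32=-0.22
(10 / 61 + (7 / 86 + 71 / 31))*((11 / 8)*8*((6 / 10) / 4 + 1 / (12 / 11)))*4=145151776 / 1219695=119.01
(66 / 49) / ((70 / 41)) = 1353 / 1715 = 0.79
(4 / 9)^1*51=68 / 3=22.67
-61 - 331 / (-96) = -5525 / 96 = -57.55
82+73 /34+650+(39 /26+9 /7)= 87695 /119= 736.93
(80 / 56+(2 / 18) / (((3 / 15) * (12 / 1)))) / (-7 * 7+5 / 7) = -1115 / 36504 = -0.03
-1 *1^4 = -1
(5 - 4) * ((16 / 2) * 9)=72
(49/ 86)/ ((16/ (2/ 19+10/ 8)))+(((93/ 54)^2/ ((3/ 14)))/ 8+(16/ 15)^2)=1852681637/ 635299200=2.92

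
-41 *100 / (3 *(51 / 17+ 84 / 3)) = -4100 / 93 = -44.09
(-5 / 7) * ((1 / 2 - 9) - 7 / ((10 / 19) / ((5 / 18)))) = 2195 / 252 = 8.71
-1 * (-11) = 11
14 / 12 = 7 / 6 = 1.17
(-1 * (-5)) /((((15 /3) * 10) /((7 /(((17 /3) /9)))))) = 189 /170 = 1.11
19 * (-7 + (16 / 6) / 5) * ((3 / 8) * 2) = -1843 / 20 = -92.15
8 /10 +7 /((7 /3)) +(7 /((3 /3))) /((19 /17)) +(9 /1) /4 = 12.31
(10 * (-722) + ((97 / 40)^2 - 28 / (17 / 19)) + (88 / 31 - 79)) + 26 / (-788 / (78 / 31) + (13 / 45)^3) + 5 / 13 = -29771542077144470149 / 4066443266142400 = -7321.27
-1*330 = -330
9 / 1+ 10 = 19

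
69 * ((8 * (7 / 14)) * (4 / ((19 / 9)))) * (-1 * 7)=-69552 / 19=-3660.63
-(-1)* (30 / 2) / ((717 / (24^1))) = 120 / 239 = 0.50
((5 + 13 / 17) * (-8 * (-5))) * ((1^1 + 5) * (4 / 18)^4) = 125440 / 37179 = 3.37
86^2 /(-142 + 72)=-3698 /35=-105.66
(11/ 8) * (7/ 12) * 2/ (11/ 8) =7/ 6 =1.17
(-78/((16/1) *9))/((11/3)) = -13/88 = -0.15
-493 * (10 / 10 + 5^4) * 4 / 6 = -617236 / 3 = -205745.33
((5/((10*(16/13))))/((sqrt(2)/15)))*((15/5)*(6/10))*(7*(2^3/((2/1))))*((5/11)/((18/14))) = 9555*sqrt(2)/176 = 76.78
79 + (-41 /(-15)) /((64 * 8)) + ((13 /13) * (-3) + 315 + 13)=3102761 /7680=404.01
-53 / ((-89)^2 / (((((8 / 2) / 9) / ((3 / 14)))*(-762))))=10.57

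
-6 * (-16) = 96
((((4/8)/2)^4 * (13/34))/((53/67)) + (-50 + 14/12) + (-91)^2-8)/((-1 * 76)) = -11381722933/105179136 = -108.21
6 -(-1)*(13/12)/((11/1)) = 805/132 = 6.10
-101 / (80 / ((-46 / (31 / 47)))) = 109181 / 1240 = 88.05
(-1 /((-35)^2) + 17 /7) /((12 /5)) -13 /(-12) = 2053 /980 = 2.09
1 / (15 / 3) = 1 / 5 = 0.20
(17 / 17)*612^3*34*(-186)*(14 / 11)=-20294304081408 / 11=-1844936734673.45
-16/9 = -1.78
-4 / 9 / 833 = -4 / 7497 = -0.00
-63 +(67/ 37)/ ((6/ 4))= -6859/ 111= -61.79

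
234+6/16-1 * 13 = 1771/8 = 221.38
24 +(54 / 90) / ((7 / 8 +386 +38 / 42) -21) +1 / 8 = 59466367 / 2464760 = 24.13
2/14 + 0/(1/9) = 1/7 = 0.14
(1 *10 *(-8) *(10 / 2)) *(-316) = 126400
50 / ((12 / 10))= 125 / 3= 41.67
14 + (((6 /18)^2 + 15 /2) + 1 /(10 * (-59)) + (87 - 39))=184813 /2655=69.61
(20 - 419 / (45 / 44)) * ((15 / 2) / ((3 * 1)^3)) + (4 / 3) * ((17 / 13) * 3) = -108476 / 1053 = -103.02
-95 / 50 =-19 / 10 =-1.90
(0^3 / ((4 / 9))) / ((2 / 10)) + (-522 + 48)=-474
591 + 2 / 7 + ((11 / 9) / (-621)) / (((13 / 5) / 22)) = 591.27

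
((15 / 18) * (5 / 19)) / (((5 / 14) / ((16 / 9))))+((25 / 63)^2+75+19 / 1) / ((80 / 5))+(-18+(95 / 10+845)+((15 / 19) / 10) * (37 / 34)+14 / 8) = 17338871573 / 20511792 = 845.31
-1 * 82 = -82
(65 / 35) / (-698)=-13 / 4886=-0.00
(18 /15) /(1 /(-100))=-120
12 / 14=6 / 7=0.86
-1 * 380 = -380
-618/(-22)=309/11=28.09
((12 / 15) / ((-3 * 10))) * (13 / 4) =-13 / 150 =-0.09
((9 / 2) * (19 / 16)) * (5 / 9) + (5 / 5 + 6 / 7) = 1081 / 224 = 4.83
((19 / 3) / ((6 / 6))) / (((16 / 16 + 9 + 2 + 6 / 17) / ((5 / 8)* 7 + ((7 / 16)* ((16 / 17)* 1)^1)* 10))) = 209 / 48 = 4.35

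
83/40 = 2.08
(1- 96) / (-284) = 95 / 284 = 0.33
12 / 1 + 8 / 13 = 164 / 13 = 12.62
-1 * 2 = -2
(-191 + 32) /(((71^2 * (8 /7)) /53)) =-58989 /40328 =-1.46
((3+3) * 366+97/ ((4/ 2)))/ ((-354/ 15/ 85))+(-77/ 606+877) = -7207.13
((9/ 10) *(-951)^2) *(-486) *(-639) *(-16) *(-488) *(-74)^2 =54039823163118457344/ 5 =10807964632623691468.80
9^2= 81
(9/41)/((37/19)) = 171/1517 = 0.11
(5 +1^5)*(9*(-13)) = -702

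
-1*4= -4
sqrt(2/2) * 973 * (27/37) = 26271/37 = 710.03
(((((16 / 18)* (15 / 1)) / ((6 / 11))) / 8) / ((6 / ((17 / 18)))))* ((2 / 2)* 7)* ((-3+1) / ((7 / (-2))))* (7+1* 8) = 4675 / 162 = 28.86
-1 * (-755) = 755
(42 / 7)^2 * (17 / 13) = 47.08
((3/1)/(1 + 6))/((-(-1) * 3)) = 1/7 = 0.14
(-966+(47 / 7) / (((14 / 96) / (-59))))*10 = -1804380 / 49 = -36824.08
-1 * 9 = -9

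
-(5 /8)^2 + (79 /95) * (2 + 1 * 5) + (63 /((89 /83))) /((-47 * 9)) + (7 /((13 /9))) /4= 6.50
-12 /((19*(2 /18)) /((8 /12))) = -72 /19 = -3.79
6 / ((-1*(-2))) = 3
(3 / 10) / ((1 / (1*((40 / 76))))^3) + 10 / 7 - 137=-6507091 / 48013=-135.53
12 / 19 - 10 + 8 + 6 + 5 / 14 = 1327 / 266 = 4.99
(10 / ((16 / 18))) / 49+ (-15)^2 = 44145 / 196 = 225.23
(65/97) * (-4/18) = -130/873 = -0.15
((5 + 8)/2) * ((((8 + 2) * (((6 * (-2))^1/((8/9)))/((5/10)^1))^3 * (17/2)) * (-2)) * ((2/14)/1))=21749715/7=3107102.14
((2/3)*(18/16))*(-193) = -579/4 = -144.75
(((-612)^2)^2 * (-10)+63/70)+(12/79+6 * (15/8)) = -2216474685369363/1580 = -1402832079347.70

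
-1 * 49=-49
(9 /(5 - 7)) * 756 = -3402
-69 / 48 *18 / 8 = -207 / 64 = -3.23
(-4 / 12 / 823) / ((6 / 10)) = -5 / 7407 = -0.00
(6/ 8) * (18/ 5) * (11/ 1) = 297/ 10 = 29.70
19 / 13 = 1.46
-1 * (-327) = 327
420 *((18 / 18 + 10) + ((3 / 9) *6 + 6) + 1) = 8400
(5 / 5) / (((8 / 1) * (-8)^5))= -1 / 262144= -0.00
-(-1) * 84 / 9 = 28 / 3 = 9.33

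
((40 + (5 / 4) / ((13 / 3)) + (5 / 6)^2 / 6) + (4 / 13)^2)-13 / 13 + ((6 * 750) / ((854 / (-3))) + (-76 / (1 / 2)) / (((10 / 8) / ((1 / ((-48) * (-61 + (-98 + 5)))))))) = 20296033783 / 857296440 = 23.67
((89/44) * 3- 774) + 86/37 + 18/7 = -763.04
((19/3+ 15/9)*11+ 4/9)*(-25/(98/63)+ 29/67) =-5838262/4221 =-1383.15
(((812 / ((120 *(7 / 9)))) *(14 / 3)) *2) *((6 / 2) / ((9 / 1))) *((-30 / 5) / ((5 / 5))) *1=-812 / 5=-162.40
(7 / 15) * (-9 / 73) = -21 / 365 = -0.06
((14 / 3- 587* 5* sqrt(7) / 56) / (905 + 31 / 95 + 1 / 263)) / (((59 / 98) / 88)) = -21.63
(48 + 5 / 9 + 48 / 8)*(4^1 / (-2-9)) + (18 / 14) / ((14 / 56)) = -10184 / 693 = -14.70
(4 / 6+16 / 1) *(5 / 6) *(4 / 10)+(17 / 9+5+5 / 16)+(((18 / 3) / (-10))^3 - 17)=-80263 / 18000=-4.46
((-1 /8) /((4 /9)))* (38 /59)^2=-3249 /27848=-0.12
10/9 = 1.11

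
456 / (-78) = -76 / 13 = -5.85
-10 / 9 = -1.11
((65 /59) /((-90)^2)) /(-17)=-13 /1624860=-0.00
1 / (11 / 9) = 9 / 11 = 0.82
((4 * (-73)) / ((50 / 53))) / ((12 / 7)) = -27083 / 150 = -180.55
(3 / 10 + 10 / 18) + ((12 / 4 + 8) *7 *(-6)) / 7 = -5863 / 90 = -65.14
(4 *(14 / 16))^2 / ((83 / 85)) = 4165 / 332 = 12.55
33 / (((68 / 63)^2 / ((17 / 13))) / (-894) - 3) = -58546719 / 5324197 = -11.00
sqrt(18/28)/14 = 3* sqrt(14)/196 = 0.06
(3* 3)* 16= 144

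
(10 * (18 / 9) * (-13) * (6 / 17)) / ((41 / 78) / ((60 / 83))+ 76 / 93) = -226324800 / 3808901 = -59.42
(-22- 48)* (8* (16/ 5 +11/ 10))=-2408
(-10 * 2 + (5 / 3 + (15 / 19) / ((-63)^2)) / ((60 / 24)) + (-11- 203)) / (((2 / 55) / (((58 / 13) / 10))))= -935515031 / 326781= -2862.82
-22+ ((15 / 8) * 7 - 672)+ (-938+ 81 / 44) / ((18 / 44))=-213787 / 72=-2969.26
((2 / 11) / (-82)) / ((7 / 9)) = -9 / 3157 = -0.00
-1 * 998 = -998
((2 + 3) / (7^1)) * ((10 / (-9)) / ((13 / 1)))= -50 / 819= -0.06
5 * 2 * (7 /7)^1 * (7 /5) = 14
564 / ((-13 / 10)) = -5640 / 13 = -433.85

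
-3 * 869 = -2607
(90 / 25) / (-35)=-18 / 175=-0.10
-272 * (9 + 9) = -4896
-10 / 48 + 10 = 235 / 24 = 9.79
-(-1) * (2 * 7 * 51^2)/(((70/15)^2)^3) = 1896129/537824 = 3.53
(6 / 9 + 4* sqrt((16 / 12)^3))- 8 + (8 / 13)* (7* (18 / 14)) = -70 / 39 + 32* sqrt(3) / 9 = 4.36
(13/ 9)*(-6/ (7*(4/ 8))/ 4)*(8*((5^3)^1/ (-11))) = 13000/ 231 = 56.28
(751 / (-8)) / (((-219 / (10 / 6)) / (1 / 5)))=751 / 5256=0.14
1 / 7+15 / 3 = 36 / 7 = 5.14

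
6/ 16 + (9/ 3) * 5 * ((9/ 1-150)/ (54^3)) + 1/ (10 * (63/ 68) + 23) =3767243/ 9596556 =0.39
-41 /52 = -0.79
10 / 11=0.91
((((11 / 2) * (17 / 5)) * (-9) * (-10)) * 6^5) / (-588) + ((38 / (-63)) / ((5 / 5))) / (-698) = -3425524211 / 153909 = -22256.82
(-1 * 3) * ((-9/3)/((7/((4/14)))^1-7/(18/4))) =162/413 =0.39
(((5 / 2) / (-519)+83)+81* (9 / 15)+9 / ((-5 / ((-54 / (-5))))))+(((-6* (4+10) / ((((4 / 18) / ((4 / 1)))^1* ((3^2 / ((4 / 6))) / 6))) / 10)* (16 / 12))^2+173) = 215730529 / 25950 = 8313.32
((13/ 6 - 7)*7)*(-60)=2030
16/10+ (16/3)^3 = 153.30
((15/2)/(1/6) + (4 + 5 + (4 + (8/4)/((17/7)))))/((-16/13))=-1625/34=-47.79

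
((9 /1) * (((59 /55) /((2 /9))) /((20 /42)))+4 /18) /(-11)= -8.31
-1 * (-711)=711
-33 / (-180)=11 / 60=0.18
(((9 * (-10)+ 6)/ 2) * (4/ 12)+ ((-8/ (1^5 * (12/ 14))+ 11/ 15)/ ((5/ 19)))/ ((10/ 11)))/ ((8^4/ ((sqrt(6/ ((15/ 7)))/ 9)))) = -12487 * sqrt(70)/ 46080000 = -0.00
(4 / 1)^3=64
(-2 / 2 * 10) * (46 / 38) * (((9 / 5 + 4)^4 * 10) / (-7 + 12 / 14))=455488964 / 20425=22300.56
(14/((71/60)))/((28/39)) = 1170/71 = 16.48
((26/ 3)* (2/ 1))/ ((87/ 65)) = 3380/ 261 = 12.95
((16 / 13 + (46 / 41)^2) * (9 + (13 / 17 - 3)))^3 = 244898438987086136000 / 51271964912864501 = 4776.46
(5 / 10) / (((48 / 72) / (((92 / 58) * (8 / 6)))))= 1.59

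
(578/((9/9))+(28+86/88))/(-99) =-26707/4356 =-6.13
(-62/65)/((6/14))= -434/195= -2.23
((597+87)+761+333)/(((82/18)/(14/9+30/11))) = 753872/451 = 1671.56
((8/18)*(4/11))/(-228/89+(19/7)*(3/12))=-39872/464607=-0.09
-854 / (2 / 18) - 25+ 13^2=-7542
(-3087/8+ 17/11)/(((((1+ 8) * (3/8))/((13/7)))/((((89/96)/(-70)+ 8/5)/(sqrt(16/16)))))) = -4688233199/13970880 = -335.57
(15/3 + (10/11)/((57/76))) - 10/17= 3155/561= 5.62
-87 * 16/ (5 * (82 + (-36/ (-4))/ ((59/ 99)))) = -82128/ 28645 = -2.87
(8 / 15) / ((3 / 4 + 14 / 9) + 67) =96 / 12475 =0.01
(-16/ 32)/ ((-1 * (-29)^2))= 1/ 1682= 0.00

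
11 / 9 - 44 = -385 / 9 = -42.78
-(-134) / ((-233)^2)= 134 / 54289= 0.00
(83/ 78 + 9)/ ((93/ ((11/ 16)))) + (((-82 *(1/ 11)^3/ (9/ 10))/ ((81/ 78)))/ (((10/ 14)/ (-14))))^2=2352227373330899/ 1349036445186144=1.74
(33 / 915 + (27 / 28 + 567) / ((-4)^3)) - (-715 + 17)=689.16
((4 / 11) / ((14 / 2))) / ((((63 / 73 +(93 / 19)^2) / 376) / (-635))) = -629204228 / 1259181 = -499.69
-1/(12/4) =-1/3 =-0.33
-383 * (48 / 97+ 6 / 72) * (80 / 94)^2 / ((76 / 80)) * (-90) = 61862160000 / 4071187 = 15195.12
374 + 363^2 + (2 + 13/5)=660738/5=132147.60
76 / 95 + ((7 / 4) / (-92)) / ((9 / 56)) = 1411 / 2070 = 0.68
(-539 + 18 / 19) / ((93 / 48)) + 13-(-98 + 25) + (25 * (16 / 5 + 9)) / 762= -85860823 / 448818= -191.30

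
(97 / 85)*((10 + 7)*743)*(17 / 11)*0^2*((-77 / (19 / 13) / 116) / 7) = 0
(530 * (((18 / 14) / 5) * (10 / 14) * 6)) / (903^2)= 3180 / 4439449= 0.00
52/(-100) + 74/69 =953/1725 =0.55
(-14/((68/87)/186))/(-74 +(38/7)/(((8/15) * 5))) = 51156/1105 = 46.30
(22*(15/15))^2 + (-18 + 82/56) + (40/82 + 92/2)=590017/1148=513.95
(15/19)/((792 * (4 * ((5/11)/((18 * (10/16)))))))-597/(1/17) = -10148.99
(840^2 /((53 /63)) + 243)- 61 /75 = 3334922692 /3975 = 838974.26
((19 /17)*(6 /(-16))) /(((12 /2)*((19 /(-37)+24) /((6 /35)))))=-2109 /4136440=-0.00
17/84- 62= -5191/84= -61.80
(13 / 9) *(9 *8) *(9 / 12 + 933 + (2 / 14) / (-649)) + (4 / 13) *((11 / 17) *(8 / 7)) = 13928419542 / 143429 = 97110.20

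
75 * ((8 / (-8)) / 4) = -75 / 4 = -18.75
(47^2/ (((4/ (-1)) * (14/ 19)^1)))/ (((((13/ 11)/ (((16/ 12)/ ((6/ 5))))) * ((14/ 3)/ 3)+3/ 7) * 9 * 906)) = -2308405/ 52316064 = -0.04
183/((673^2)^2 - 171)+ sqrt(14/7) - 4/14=-410289356459/1436012752090+ sqrt(2)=1.13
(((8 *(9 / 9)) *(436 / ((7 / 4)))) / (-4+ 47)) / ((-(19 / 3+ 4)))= -41856 / 9331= -4.49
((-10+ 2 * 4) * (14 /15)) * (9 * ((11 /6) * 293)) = -9024.40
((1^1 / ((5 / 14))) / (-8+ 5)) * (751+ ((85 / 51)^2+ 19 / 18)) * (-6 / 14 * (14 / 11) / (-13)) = -63406 / 2145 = -29.56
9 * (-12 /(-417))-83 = -11501 /139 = -82.74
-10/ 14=-5/ 7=-0.71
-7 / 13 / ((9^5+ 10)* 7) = -1 / 767767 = -0.00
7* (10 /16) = 35 /8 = 4.38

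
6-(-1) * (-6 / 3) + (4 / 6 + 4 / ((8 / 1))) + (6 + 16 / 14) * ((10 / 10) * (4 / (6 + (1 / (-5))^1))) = 10.09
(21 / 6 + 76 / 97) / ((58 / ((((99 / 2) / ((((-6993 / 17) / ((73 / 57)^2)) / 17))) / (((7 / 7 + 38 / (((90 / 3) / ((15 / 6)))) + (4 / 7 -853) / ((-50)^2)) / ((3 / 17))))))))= -15683913125 / 1372099614838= -0.01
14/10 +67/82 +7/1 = 3779/410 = 9.22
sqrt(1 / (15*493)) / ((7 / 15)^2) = 15*sqrt(7395) / 24157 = 0.05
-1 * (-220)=220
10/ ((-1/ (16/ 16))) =-10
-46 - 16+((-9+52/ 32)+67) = -19/ 8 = -2.38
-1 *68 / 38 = -34 / 19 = -1.79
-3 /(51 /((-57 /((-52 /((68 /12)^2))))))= -323 /156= -2.07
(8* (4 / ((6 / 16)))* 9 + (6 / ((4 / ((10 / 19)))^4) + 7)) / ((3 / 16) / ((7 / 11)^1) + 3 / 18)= 6787133430 / 4039951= 1680.00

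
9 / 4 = 2.25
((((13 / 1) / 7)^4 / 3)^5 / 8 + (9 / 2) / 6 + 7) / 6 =20207114058920621845867 / 930696994095346379664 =21.71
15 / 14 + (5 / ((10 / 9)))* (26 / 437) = 8193 / 6118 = 1.34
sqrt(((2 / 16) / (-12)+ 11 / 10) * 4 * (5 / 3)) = sqrt(1046) / 12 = 2.70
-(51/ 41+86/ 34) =-2630/ 697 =-3.77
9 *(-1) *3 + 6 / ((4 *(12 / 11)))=-205 / 8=-25.62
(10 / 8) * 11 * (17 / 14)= 935 / 56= 16.70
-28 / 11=-2.55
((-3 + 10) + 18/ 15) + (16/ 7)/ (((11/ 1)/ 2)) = 3317/ 385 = 8.62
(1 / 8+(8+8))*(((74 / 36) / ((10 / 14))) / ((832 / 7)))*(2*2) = 77959 / 49920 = 1.56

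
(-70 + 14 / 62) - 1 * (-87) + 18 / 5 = 3228 / 155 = 20.83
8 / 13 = 0.62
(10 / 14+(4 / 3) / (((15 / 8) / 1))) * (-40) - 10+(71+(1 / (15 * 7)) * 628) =3139 / 315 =9.97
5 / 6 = 0.83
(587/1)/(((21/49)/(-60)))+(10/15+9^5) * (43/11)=4905467/33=148650.52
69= 69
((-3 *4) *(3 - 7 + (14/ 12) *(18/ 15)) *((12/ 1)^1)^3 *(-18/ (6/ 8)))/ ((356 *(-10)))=808704/ 2225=363.46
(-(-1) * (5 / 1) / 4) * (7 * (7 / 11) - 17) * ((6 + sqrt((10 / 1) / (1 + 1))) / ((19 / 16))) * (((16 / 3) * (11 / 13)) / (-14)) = 35.06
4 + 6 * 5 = 34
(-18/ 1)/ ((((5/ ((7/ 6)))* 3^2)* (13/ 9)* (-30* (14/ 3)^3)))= 27/ 254800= 0.00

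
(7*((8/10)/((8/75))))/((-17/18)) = -945/17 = -55.59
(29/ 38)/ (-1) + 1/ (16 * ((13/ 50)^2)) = 2073/ 12844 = 0.16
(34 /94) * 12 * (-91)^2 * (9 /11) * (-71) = -1079478036 /517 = -2087965.25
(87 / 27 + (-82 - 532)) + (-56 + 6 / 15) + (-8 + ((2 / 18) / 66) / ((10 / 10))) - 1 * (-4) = -1991017 / 2970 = -670.38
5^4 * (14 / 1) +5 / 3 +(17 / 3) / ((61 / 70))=1602745 / 183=8758.17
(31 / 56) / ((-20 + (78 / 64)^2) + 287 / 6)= 11904 / 630469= 0.02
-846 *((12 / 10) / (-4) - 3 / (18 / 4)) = 817.80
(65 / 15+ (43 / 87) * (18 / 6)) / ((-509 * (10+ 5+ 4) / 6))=-0.00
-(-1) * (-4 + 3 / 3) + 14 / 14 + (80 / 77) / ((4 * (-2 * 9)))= -1396 / 693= -2.01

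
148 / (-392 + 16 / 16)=-148 / 391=-0.38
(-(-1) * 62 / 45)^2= 3844 / 2025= 1.90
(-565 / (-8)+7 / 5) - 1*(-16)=3521 / 40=88.02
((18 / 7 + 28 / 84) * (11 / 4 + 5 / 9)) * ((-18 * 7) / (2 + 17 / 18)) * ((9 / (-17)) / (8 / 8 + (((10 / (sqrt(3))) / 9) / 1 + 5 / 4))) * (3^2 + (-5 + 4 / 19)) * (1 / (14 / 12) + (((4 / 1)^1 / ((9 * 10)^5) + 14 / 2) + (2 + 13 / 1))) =7240.20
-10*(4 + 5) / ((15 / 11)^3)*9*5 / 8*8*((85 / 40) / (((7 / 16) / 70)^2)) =-86887680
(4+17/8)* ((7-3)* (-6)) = -147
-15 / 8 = -1.88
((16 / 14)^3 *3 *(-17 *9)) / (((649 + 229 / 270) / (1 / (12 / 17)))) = -89890560 / 60182437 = -1.49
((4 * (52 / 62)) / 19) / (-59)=-104 / 34751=-0.00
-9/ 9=-1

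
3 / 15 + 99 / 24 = 173 / 40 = 4.32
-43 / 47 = -0.91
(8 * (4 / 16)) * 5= 10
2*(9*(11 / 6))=33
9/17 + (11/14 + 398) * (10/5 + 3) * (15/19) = 7120719/4522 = 1574.68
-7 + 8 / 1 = 1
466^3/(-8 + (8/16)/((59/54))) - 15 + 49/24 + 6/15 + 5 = -143291770259/10680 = -13416832.42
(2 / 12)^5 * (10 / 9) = 5 / 34992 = 0.00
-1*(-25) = 25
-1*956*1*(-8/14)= 3824/7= 546.29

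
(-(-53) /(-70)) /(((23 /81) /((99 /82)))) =-425007 /132020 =-3.22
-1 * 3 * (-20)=60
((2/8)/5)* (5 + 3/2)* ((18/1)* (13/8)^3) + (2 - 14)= 134169/10240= 13.10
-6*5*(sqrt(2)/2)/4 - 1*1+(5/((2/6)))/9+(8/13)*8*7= 1370/39 - 15*sqrt(2)/4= 29.82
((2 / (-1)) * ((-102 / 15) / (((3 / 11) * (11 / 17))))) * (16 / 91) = 13.55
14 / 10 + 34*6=1027 / 5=205.40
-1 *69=-69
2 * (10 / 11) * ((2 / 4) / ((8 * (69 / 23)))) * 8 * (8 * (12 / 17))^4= 283115520 / 918731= 308.16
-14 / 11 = -1.27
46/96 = 23/48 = 0.48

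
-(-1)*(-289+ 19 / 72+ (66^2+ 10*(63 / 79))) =23179957 / 5688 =4075.24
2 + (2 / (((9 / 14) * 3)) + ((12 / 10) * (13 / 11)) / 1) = 6616 / 1485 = 4.46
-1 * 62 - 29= -91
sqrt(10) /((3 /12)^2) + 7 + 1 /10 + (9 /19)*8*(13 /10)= 457 /38 + 16*sqrt(10)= 62.62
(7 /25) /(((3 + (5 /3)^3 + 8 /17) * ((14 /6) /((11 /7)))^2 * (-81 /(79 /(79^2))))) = -561 /228969650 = -0.00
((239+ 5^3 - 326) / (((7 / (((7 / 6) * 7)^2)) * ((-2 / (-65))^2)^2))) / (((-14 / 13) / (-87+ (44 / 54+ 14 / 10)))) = 247286382513625 / 7776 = 31801232319.14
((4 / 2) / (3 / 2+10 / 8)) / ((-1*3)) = -8 / 33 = -0.24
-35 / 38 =-0.92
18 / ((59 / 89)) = 1602 / 59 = 27.15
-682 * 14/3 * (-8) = 76384/3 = 25461.33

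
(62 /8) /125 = 31 /500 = 0.06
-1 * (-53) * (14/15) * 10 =1484/3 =494.67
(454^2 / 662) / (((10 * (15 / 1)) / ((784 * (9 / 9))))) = 1627.34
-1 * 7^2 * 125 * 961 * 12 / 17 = -70633500 / 17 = -4154911.76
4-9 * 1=-5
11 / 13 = 0.85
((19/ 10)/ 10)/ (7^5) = 0.00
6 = 6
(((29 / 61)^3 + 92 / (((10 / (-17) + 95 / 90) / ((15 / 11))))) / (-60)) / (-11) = 95887900577 / 235647134580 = 0.41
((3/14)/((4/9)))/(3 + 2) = 0.10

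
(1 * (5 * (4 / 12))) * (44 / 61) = 220 / 183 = 1.20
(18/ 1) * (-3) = -54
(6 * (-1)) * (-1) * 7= 42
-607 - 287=-894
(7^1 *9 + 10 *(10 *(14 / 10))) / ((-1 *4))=-203 / 4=-50.75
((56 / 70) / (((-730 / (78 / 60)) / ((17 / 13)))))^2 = 289 / 83265625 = 0.00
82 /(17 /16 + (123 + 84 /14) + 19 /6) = 3936 /6395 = 0.62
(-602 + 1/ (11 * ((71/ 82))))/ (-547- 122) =470080/ 522489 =0.90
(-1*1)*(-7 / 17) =0.41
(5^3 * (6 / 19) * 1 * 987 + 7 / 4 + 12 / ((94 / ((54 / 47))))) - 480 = 38482.42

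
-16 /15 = -1.07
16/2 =8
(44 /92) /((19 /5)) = 55 /437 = 0.13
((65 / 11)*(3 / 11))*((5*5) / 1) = 4875 / 121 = 40.29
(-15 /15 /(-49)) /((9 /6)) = 2 /147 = 0.01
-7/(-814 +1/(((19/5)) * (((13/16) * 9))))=15561/1809442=0.01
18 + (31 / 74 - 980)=-71157 / 74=-961.58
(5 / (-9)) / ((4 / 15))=-25 / 12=-2.08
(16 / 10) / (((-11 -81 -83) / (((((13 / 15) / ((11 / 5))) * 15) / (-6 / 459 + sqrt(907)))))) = -2434536 * sqrt(907) / 40871521075 -31824 / 40871521075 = -0.00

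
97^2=9409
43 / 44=0.98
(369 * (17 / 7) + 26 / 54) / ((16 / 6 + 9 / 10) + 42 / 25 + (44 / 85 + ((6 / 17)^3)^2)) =204520035893900 / 1315281015909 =155.50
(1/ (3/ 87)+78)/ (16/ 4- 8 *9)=-1.57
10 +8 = 18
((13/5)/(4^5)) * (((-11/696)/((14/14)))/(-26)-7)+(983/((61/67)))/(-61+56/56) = -1566191869/86949888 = -18.01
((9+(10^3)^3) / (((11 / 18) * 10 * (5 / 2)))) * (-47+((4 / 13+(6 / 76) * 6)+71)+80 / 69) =2652654023873886 / 1562275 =1697943079.08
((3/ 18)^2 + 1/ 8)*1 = 11/ 72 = 0.15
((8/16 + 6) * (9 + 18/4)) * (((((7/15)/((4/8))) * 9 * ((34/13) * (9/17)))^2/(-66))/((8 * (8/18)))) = -2893401/57200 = -50.58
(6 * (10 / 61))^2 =3600 / 3721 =0.97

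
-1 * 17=-17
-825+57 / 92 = -824.38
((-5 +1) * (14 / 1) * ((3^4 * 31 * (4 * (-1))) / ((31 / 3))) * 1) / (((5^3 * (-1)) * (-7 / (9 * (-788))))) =-55147392 / 125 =-441179.14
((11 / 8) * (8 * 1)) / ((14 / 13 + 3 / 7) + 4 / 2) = 91 / 29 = 3.14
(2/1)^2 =4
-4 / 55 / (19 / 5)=-4 / 209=-0.02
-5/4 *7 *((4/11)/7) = -5/11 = -0.45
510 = 510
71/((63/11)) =781/63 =12.40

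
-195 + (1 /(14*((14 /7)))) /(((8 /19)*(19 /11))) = -43669 /224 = -194.95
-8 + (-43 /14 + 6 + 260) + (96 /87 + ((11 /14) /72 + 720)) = 28531687 /29232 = 976.04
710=710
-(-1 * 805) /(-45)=-161 /9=-17.89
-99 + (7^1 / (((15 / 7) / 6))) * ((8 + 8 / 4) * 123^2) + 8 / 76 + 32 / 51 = 2873264975 / 969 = 2965185.73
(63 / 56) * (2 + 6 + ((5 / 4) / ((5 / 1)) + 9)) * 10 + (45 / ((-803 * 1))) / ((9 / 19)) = 193.94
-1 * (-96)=96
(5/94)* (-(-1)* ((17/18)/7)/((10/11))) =187/23688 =0.01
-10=-10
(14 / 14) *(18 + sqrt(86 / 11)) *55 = 5 *sqrt(946) + 990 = 1143.79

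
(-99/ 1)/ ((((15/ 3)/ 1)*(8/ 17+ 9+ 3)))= -1683/ 1060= -1.59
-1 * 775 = -775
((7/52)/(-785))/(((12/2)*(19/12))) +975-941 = 13184853/387790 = 34.00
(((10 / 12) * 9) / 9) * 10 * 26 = 650 / 3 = 216.67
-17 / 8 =-2.12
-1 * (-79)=79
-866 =-866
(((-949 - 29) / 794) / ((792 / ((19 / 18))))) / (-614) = 3097 / 1158338016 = 0.00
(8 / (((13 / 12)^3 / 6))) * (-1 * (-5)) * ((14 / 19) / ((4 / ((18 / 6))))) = 4354560 / 41743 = 104.32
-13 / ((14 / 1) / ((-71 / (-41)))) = -923 / 574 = -1.61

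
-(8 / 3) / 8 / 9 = -1 / 27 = -0.04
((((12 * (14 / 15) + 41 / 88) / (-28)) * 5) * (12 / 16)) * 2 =-15399 / 4928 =-3.12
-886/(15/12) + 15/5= -3529/5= -705.80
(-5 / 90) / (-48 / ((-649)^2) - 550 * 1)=421201 / 4169890764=0.00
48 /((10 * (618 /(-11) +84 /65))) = -572 /6541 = -0.09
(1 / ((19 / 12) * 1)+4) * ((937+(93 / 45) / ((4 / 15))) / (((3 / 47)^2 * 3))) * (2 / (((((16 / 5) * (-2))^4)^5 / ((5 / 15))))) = 8757202243804931640625 / 487728568437811262225856558268416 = 0.00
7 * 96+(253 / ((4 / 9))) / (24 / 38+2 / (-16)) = 12570 / 7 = 1795.71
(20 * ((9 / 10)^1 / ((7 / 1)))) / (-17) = -18 / 119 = -0.15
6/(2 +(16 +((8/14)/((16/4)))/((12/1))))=504/1513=0.33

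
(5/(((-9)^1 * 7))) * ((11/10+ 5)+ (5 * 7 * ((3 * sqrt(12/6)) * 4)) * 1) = -100 * sqrt(2)/3-61/126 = -47.62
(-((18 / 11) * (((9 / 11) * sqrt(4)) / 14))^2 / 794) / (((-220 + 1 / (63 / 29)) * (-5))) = -118098 / 2813732928545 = -0.00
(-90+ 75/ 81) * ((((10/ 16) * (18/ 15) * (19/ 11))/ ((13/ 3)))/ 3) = -3515/ 396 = -8.88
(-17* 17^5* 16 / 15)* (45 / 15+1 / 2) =-1351703864 / 15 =-90113590.93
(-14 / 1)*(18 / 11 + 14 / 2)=-120.91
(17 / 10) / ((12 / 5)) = 17 / 24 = 0.71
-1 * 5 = -5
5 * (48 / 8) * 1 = 30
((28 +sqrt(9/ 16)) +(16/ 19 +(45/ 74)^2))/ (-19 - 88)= -779339/ 2783177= -0.28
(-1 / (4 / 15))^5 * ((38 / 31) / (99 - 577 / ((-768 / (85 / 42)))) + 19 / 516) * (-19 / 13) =12226598817159375 / 230143422386176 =53.13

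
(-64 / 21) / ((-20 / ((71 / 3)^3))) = 5726576 / 2835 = 2019.96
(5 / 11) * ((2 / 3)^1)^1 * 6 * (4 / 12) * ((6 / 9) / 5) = 8 / 99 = 0.08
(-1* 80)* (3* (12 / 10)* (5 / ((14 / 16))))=-11520 / 7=-1645.71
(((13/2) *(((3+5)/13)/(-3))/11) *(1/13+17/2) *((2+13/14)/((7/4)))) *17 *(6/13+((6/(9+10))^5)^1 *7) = -3225547632680/225550334009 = -14.30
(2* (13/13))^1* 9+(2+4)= 24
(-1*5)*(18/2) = -45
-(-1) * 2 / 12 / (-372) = -1 / 2232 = -0.00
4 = 4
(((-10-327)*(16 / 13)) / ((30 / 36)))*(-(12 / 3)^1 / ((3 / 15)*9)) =43136 / 39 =1106.05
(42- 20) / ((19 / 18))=396 / 19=20.84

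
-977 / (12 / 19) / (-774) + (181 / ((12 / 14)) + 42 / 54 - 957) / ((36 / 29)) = -4166957 / 6966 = -598.19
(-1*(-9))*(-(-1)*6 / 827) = 54 / 827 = 0.07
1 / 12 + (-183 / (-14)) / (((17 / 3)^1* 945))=1429 / 16660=0.09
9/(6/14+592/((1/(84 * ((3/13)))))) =273/348109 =0.00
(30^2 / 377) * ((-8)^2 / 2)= 76.39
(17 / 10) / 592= 17 / 5920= 0.00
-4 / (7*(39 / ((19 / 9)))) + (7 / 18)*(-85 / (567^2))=-47647 / 1535274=-0.03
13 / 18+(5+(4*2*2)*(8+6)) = 4135 / 18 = 229.72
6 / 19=0.32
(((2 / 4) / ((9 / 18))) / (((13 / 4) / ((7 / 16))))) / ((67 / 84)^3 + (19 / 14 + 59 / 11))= 11409552 / 612639989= 0.02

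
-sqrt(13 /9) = -sqrt(13) /3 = -1.20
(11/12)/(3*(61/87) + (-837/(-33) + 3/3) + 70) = 3509/376932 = 0.01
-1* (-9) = 9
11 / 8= 1.38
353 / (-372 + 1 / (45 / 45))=-353 / 371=-0.95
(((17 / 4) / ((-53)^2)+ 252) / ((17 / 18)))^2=649403726526801 / 9121396036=71195.65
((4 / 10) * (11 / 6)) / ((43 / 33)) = 121 / 215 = 0.56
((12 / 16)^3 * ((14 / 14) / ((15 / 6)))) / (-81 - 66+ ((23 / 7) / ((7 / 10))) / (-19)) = -25137 / 21933920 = -0.00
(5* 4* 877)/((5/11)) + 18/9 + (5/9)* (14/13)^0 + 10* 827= 421745/9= 46860.56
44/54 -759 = -20471/27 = -758.19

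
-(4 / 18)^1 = -2 / 9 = -0.22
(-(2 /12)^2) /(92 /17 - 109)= 17 /63396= 0.00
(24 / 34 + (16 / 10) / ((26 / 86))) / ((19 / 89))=589892 / 20995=28.10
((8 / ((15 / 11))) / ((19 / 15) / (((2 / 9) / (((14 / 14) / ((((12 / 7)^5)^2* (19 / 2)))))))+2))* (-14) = -8475799191552 / 206673689329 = -41.01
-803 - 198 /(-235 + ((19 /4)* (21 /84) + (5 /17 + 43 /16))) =-25181651 /31393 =-802.14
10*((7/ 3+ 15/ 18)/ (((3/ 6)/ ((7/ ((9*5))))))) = 266/ 27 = 9.85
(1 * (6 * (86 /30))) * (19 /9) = 1634 /45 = 36.31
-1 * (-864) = 864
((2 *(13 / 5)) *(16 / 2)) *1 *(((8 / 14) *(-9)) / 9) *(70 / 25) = -1664 / 25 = -66.56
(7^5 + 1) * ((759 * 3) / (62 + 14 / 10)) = 191359080 / 317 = 603656.40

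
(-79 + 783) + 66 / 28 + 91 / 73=723171 / 1022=707.60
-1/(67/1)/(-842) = 1/56414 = 0.00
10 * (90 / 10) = 90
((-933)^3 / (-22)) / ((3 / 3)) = 36916647.14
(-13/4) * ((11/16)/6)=-143/384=-0.37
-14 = -14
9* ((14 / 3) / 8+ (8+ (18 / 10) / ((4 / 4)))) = 93.45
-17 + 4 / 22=-185 / 11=-16.82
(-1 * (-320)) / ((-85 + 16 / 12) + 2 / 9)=-2880 / 751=-3.83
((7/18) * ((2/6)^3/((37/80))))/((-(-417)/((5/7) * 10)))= 2000/3749247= 0.00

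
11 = 11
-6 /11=-0.55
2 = 2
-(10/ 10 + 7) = -8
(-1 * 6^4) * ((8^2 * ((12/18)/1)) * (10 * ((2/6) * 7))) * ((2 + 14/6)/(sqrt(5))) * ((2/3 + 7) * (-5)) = 42864640 * sqrt(5) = 95848248.87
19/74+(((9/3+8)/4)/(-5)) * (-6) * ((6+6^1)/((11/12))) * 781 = 12483599/370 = 33739.46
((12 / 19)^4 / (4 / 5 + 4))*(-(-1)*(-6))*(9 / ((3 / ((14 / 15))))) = -72576 / 130321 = -0.56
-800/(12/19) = -3800/3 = -1266.67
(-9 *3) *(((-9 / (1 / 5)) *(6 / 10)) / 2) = 729 / 2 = 364.50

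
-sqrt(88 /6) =-2 * sqrt(33) /3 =-3.83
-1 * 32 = -32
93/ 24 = 31/ 8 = 3.88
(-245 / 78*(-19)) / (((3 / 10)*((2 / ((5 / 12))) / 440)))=6400625 / 351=18235.40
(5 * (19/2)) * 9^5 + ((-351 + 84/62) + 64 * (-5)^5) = 161477627/62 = 2604477.85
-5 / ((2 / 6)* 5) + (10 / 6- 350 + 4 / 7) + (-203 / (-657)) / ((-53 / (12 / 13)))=-370493386 / 1056237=-350.77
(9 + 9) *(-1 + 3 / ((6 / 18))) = 144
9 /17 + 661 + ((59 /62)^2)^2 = 166380669793 /251197712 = 662.35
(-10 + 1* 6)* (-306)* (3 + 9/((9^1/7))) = 12240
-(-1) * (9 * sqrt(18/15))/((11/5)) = 9 * sqrt(30)/11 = 4.48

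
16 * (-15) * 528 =-126720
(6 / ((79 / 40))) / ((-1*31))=-240 / 2449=-0.10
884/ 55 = 16.07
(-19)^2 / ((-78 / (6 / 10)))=-361 / 130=-2.78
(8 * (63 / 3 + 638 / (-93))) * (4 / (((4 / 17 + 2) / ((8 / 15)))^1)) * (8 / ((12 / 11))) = 12590336 / 15903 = 791.70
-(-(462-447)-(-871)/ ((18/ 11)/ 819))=-871841/ 2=-435920.50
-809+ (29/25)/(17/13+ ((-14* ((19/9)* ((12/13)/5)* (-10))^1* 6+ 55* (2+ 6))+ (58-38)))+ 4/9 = -1865273632/2306925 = -808.55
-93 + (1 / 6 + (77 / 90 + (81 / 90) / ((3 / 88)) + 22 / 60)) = -5869 / 90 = -65.21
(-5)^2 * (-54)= -1350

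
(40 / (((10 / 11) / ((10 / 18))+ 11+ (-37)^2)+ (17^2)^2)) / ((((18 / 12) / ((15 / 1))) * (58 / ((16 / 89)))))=35200 / 2410470749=0.00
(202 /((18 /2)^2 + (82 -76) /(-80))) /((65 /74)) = 119584 /42081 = 2.84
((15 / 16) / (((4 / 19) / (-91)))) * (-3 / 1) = 77805 / 64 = 1215.70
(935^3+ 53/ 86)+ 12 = 70296433335/ 86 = 817400387.62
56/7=8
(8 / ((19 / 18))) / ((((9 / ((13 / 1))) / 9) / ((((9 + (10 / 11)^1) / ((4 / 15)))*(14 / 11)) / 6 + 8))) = 3597516 / 2299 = 1564.82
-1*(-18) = 18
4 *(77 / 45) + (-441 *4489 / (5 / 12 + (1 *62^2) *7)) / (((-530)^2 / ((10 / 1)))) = 279258002926 / 40816300905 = 6.84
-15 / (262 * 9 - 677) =-0.01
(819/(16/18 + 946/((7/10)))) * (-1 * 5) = -257985/85196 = -3.03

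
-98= -98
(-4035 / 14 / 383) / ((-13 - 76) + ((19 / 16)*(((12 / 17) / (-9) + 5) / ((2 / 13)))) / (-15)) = 0.01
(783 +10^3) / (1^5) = 1783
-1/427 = -0.00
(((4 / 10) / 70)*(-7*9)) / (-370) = 9 / 9250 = 0.00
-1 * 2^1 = -2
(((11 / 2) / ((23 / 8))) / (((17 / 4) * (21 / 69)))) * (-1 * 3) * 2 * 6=-6336 / 119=-53.24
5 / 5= 1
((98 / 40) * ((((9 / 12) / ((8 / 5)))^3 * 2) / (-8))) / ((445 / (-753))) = 4981095 / 46661632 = 0.11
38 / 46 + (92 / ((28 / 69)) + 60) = 46294 / 161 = 287.54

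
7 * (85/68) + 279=287.75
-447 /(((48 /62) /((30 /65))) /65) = -69285 /4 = -17321.25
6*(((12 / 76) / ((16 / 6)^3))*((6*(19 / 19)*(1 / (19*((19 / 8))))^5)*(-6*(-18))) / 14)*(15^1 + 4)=10077696 / 42917463804607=0.00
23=23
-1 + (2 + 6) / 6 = 1 / 3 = 0.33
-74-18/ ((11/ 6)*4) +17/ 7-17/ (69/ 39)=-148117/ 1771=-83.63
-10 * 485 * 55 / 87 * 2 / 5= -106700 / 87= -1226.44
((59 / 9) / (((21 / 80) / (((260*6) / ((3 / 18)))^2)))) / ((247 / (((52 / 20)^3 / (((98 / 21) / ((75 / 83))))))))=2329480857600 / 77273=30146116.47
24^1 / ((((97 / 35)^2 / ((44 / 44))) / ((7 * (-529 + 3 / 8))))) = -108791025 / 9409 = -11562.44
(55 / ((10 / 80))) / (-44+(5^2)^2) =440 / 581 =0.76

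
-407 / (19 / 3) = -1221 / 19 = -64.26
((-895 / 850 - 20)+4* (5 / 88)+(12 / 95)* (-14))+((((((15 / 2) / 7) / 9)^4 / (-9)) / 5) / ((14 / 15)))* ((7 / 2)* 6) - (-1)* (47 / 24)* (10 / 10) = -2281470566513 / 110558558880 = -20.64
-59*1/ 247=-59/ 247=-0.24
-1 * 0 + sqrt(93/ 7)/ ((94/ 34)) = 1.32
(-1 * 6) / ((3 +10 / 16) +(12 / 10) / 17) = -4080 / 2513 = -1.62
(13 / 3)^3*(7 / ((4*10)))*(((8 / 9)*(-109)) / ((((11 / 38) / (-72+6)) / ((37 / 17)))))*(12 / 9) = 18855146128 / 20655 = 912861.11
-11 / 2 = -5.50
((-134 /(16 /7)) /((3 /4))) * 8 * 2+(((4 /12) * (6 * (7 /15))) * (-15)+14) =-3752 /3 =-1250.67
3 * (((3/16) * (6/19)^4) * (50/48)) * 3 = 18225/1042568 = 0.02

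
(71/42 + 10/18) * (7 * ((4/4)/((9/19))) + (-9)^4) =8374253/567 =14769.41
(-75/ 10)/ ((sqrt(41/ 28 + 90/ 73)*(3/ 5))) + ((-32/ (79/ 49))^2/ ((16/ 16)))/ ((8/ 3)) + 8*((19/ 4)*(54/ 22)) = 16545090/ 68651- 25*sqrt(2817143)/ 5513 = 233.39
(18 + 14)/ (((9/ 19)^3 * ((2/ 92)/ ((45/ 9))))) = 50482240/ 729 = 69248.61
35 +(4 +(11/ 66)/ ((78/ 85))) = 18337/ 468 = 39.18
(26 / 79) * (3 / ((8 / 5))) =195 / 316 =0.62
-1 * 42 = -42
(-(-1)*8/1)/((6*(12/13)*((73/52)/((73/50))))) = 338/225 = 1.50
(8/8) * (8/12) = 2/3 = 0.67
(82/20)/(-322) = -0.01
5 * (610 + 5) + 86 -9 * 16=3017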